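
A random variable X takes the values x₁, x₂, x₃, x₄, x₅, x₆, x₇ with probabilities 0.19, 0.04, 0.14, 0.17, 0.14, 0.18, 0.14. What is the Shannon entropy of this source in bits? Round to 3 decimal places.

H = −Σ pᵢ log₂ pᵢ.
−0.19·log₂(0.19) = 0.4552
−0.04·log₂(0.04) = 0.1858
−0.14·log₂(0.14) = 0.3971
−0.17·log₂(0.17) = 0.4346
−0.14·log₂(0.14) = 0.3971
−0.18·log₂(0.18) = 0.4453
−0.14·log₂(0.14) = 0.3971
Sum ≈ 2.7122 → 2.712 bits.

2.712 bits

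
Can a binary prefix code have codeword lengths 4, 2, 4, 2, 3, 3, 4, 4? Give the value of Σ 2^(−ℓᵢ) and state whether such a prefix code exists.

1; yes

With common denominator 2^4 = 16: Σ 2^(−ℓᵢ) = 1/16 + 4/16 + 1/16 + 4/16 + 2/16 + 2/16 + 1/16 + 1/16 = 16/16 = 1.
Kraft's inequality requires Σ ≤ 1; here Σ = 1 ≤ 1, so such a prefix code exists.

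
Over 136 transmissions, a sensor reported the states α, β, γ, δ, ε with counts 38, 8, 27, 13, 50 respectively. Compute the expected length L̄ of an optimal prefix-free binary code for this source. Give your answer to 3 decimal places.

Probabilities are the counts divided by 136.
Repeatedly combine the two least-probable nodes; the expected code length is the sum of the merged weights.
merge 1/17 + 13/136 → 21/136
merge 21/136 + 27/136 → 6/17
merge 19/68 + 6/17 → 43/68
merge 25/68 + 43/68 → 1
L = 21/136 + 6/17 + 43/68 + 1 = 291/136 ≈ 2.140 bits/symbol.

2.140 bits/symbol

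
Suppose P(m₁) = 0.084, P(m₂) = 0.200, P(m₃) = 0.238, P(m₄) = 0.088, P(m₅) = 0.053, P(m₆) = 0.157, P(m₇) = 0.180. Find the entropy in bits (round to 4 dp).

H = −Σ pᵢ log₂ pᵢ.
−0.084·log₂(0.084) = 0.3002
−0.200·log₂(0.200) = 0.4644
−0.238·log₂(0.238) = 0.4929
−0.088·log₂(0.088) = 0.3086
−0.053·log₂(0.053) = 0.2246
−0.157·log₂(0.157) = 0.4194
−0.180·log₂(0.180) = 0.4453
Sum ≈ 2.6553 → 2.6553 bits.

2.6553 bits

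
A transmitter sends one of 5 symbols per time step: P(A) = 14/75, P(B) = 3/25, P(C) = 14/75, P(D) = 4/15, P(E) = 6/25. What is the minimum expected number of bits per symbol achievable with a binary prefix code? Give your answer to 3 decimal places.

Repeatedly combine the two least-probable nodes; the expected code length is the sum of the merged weights.
merge 3/25 + 14/75 → 23/75
merge 14/75 + 6/25 → 32/75
merge 4/15 + 23/75 → 43/75
merge 32/75 + 43/75 → 1
L = 23/75 + 32/75 + 43/75 + 1 = 173/75 ≈ 2.307 bits/symbol.

2.307 bits/symbol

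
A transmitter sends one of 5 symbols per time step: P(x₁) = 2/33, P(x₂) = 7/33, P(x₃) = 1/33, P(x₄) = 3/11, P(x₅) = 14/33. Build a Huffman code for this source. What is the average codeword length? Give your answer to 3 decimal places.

Repeatedly combine the two least-probable nodes; the expected code length is the sum of the merged weights.
merge 1/33 + 2/33 → 1/11
merge 1/11 + 7/33 → 10/33
merge 3/11 + 10/33 → 19/33
merge 14/33 + 19/33 → 1
L = 1/11 + 10/33 + 19/33 + 1 = 65/33 ≈ 1.970 bits/symbol.

1.970 bits/symbol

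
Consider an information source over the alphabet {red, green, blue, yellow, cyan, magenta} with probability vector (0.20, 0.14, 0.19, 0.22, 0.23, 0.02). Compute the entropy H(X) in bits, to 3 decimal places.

2.398 bits

H = −Σ pᵢ log₂ pᵢ.
−0.20·log₂(0.20) = 0.4644
−0.14·log₂(0.14) = 0.3971
−0.19·log₂(0.19) = 0.4552
−0.22·log₂(0.22) = 0.4806
−0.23·log₂(0.23) = 0.4877
−0.02·log₂(0.02) = 0.1129
Sum ≈ 2.3978 → 2.398 bits.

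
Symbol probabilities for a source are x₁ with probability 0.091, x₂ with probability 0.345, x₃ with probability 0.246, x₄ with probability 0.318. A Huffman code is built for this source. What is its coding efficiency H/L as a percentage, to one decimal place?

Entropy H = −Σ p log₂ p ≈ 1.8677 bits.
Huffman merges: 91/1000+123/500→337/1000; 159/500+337/1000→131/200; 69/200+131/200→1. L = 249/125 ≈ 1.9920.
Efficiency = H/L = 1.8677/1.9920 = 93.8%.

93.8%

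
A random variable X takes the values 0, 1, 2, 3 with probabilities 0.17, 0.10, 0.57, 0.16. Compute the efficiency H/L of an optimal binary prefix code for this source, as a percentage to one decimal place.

97.8%

Entropy H = −Σ p log₂ p ≈ 1.6520 bits.
Huffman merges: 1/10+4/25→13/50; 17/100+13/50→43/100; 43/100+57/100→1. L = 169/100 ≈ 1.6900.
Efficiency = H/L = 1.6520/1.6900 = 97.8%.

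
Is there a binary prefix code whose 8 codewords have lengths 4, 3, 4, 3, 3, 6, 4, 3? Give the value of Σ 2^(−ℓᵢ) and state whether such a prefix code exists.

0.703125; yes

With common denominator 2^6 = 64: Σ 2^(−ℓᵢ) = 4/64 + 8/64 + 4/64 + 8/64 + 8/64 + 1/64 + 4/64 + 8/64 = 45/64 = 0.703125.
Kraft's inequality requires Σ ≤ 1; here Σ = 0.703125 ≤ 1, so such a prefix code exists.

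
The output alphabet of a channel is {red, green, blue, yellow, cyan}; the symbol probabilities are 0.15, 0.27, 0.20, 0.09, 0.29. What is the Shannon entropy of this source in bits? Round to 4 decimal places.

H = −Σ pᵢ log₂ pᵢ.
−0.15·log₂(0.15) = 0.4105
−0.27·log₂(0.27) = 0.5100
−0.20·log₂(0.20) = 0.4644
−0.09·log₂(0.09) = 0.3127
−0.29·log₂(0.29) = 0.5179
Sum ≈ 2.2155 → 2.2155 bits.

2.2155 bits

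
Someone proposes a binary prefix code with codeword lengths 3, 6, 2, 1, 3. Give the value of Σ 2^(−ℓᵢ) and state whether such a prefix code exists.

1.015625; no

With common denominator 2^6 = 64: Σ 2^(−ℓᵢ) = 8/64 + 1/64 + 16/64 + 32/64 + 8/64 = 65/64 = 1.015625.
Kraft's inequality requires Σ ≤ 1; here Σ = 1.015625 > 1, so no such prefix code exists.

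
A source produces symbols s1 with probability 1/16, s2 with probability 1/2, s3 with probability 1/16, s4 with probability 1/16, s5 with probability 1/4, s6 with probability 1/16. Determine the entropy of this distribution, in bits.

Each probability is a power of 1/2, so log₂(1/p) is an integer.
H = Σ p·log₂(1/p) = 1/16·4 + 1/2·1 + 1/16·4 + 1/16·4 + 1/4·2 + 1/16·4 = 2 bits.

2 bits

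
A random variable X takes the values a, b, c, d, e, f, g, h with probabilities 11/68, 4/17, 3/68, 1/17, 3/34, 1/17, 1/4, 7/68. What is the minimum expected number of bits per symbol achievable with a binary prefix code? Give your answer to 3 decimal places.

Repeatedly combine the two least-probable nodes; the expected code length is the sum of the merged weights.
merge 3/68 + 1/17 → 7/68
merge 1/17 + 3/34 → 5/34
merge 7/68 + 7/68 → 7/34
merge 5/34 + 11/68 → 21/68
merge 7/34 + 4/17 → 15/34
merge 1/4 + 21/68 → 19/34
merge 15/34 + 19/34 → 1
L = 7/68 + 5/34 + 7/34 + 21/68 + 15/34 + 19/34 + 1 = 47/17 ≈ 2.765 bits/symbol.

2.765 bits/symbol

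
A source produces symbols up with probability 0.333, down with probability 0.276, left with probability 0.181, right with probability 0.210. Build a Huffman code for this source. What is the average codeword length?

Repeatedly combine the two least-probable nodes; the expected code length is the sum of the merged weights.
merge 181/1000 + 21/100 → 391/1000
merge 69/250 + 333/1000 → 609/1000
merge 391/1000 + 609/1000 → 1
L = 391/1000 + 609/1000 + 1 = 2 bits/symbol.

2 bits/symbol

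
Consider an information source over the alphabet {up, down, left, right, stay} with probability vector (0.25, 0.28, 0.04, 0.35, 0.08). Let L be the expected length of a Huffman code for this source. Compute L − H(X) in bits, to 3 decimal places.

0.098 bits

Entropy H = −Σ p log₂ p ≈ 2.0216 bits.
Huffman merges: 1/25+2/25→3/25; 3/25+1/4→37/100; 7/25+7/20→63/100; 37/100+63/100→1. L = 53/25 ≈ 2.1200.
L − H = 2.1200 − 2.0216 = 0.098 bits.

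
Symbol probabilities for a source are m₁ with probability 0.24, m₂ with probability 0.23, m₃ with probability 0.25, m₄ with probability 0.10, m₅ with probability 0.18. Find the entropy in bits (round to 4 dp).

H = −Σ pᵢ log₂ pᵢ.
−0.24·log₂(0.24) = 0.4941
−0.23·log₂(0.23) = 0.4877
−0.25·log₂(0.25) = 0.5000
−0.10·log₂(0.10) = 0.3322
−0.18·log₂(0.18) = 0.4453
Sum ≈ 2.2593 → 2.2593 bits.

2.2593 bits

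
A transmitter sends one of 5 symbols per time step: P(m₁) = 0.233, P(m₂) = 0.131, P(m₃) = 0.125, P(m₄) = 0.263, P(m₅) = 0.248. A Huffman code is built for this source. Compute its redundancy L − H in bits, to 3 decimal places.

0.002 bits

Entropy H = −Σ p log₂ p ≈ 2.2545 bits.
Huffman merges: 1/8+131/1000→32/125; 233/1000+31/125→481/1000; 32/125+263/1000→519/1000; 481/1000+519/1000→1. L = 282/125 ≈ 2.2560.
L − H = 2.2560 − 2.2545 = 0.002 bits.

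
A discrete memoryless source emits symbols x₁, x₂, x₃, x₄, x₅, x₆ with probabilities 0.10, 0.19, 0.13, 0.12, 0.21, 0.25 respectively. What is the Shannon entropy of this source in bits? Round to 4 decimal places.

2.5100 bits

H = −Σ pᵢ log₂ pᵢ.
−0.10·log₂(0.10) = 0.3322
−0.19·log₂(0.19) = 0.4552
−0.13·log₂(0.13) = 0.3826
−0.12·log₂(0.12) = 0.3671
−0.21·log₂(0.21) = 0.4728
−0.25·log₂(0.25) = 0.5000
Sum ≈ 2.5100 → 2.5100 bits.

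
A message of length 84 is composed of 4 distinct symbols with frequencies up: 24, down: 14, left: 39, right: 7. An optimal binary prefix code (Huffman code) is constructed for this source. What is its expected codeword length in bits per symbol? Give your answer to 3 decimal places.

1.786 bits/symbol

Probabilities are the counts divided by 84.
Repeatedly combine the two least-probable nodes; the expected code length is the sum of the merged weights.
merge 1/12 + 1/6 → 1/4
merge 1/4 + 2/7 → 15/28
merge 13/28 + 15/28 → 1
L = 1/4 + 15/28 + 1 = 25/14 ≈ 1.786 bits/symbol.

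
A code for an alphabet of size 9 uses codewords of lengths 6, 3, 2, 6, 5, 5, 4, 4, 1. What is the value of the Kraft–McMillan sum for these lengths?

With common denominator 2^6 = 64: Σ 2^(−ℓᵢ) = 1/64 + 8/64 + 16/64 + 1/64 + 2/64 + 2/64 + 4/64 + 4/64 + 32/64 = 70/64 = 1.09375.

1.09375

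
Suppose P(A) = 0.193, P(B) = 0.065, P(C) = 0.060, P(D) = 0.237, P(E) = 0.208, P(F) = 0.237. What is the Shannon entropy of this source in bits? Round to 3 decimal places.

H = −Σ pᵢ log₂ pᵢ.
−0.193·log₂(0.193) = 0.4581
−0.065·log₂(0.065) = 0.2563
−0.060·log₂(0.060) = 0.2435
−0.237·log₂(0.237) = 0.4923
−0.208·log₂(0.208) = 0.4712
−0.237·log₂(0.237) = 0.4923
Sum ≈ 2.4136 → 2.414 bits.

2.414 bits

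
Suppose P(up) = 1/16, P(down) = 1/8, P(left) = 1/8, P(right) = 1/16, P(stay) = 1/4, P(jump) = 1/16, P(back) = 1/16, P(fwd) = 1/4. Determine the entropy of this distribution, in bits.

Each probability is a power of 1/2, so log₂(1/p) is an integer.
H = Σ p·log₂(1/p) = 1/16·4 + 1/8·3 + 1/8·3 + 1/16·4 + 1/4·2 + 1/16·4 + 1/16·4 + 1/4·2 = 2.75 bits.

2.75 bits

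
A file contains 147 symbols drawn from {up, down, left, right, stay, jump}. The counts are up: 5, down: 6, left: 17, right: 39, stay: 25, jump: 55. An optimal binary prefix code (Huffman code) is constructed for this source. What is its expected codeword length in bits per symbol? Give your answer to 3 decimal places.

2.252 bits/symbol

Probabilities are the counts divided by 147.
Repeatedly combine the two least-probable nodes; the expected code length is the sum of the merged weights.
merge 5/147 + 2/49 → 11/147
merge 11/147 + 17/147 → 4/21
merge 25/147 + 4/21 → 53/147
merge 13/49 + 53/147 → 92/147
merge 55/147 + 92/147 → 1
L = 11/147 + 4/21 + 53/147 + 92/147 + 1 = 331/147 ≈ 2.252 bits/symbol.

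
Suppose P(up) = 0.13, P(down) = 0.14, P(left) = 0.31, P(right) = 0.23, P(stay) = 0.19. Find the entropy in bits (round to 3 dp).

2.246 bits

H = −Σ pᵢ log₂ pᵢ.
−0.13·log₂(0.13) = 0.3826
−0.14·log₂(0.14) = 0.3971
−0.31·log₂(0.31) = 0.5238
−0.23·log₂(0.23) = 0.4877
−0.19·log₂(0.19) = 0.4552
Sum ≈ 2.2464 → 2.246 bits.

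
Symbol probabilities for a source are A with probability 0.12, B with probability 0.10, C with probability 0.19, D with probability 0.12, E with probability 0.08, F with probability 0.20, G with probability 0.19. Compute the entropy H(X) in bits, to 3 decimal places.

H = −Σ pᵢ log₂ pᵢ.
−0.12·log₂(0.12) = 0.3671
−0.10·log₂(0.10) = 0.3322
−0.19·log₂(0.19) = 0.4552
−0.12·log₂(0.12) = 0.3671
−0.08·log₂(0.08) = 0.2915
−0.20·log₂(0.20) = 0.4644
−0.19·log₂(0.19) = 0.4552
Sum ≈ 2.7327 → 2.733 bits.

2.733 bits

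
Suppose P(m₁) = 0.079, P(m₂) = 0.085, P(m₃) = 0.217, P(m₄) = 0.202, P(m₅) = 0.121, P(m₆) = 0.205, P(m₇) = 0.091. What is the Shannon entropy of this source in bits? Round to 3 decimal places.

H = −Σ pᵢ log₂ pᵢ.
−0.079·log₂(0.079) = 0.2893
−0.085·log₂(0.085) = 0.3023
−0.217·log₂(0.217) = 0.4783
−0.202·log₂(0.202) = 0.4661
−0.121·log₂(0.121) = 0.3687
−0.205·log₂(0.205) = 0.4687
−0.091·log₂(0.091) = 0.3147
Sum ≈ 2.6881 → 2.688 bits.

2.688 bits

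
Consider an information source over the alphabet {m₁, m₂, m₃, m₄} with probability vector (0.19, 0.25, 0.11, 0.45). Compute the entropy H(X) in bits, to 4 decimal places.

1.8239 bits

H = −Σ pᵢ log₂ pᵢ.
−0.19·log₂(0.19) = 0.4552
−0.25·log₂(0.25) = 0.5000
−0.11·log₂(0.11) = 0.3503
−0.45·log₂(0.45) = 0.5184
Sum ≈ 1.8239 → 1.8239 bits.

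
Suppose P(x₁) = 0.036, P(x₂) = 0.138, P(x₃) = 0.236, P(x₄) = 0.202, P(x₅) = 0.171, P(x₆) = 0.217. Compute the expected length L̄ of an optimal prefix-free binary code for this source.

Repeatedly combine the two least-probable nodes; the expected code length is the sum of the merged weights.
merge 9/250 + 69/500 → 87/500
merge 171/1000 + 87/500 → 69/200
merge 101/500 + 217/1000 → 419/1000
merge 59/250 + 69/200 → 581/1000
merge 419/1000 + 581/1000 → 1
L = 87/500 + 69/200 + 419/1000 + 581/1000 + 1 = 2519/1000 = 2.519 bits/symbol.

2.519 bits/symbol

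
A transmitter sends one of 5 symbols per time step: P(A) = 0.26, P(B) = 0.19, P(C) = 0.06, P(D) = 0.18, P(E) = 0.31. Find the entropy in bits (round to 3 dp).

2.173 bits

H = −Σ pᵢ log₂ pᵢ.
−0.26·log₂(0.26) = 0.5053
−0.19·log₂(0.19) = 0.4552
−0.06·log₂(0.06) = 0.2435
−0.18·log₂(0.18) = 0.4453
−0.31·log₂(0.31) = 0.5238
Sum ≈ 2.1732 → 2.173 bits.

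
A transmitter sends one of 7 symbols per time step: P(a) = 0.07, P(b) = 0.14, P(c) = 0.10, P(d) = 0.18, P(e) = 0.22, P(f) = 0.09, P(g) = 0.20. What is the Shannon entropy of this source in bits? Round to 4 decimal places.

2.7008 bits

H = −Σ pᵢ log₂ pᵢ.
−0.07·log₂(0.07) = 0.2686
−0.14·log₂(0.14) = 0.3971
−0.10·log₂(0.10) = 0.3322
−0.18·log₂(0.18) = 0.4453
−0.22·log₂(0.22) = 0.4806
−0.09·log₂(0.09) = 0.3127
−0.20·log₂(0.20) = 0.4644
Sum ≈ 2.7008 → 2.7008 bits.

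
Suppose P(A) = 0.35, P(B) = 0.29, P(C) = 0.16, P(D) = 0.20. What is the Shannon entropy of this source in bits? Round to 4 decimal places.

1.9354 bits

H = −Σ pᵢ log₂ pᵢ.
−0.35·log₂(0.35) = 0.5301
−0.29·log₂(0.29) = 0.5179
−0.16·log₂(0.16) = 0.4230
−0.20·log₂(0.20) = 0.4644
Sum ≈ 1.9354 → 1.9354 bits.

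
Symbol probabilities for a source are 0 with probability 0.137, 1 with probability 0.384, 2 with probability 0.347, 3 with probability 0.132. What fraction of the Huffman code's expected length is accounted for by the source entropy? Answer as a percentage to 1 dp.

97.5%

Entropy H = −Σ p log₂ p ≈ 1.8386 bits.
Huffman merges: 33/250+137/1000→269/1000; 269/1000+347/1000→77/125; 48/125+77/125→1. L = 377/200 ≈ 1.8850.
Efficiency = H/L = 1.8386/1.8850 = 97.5%.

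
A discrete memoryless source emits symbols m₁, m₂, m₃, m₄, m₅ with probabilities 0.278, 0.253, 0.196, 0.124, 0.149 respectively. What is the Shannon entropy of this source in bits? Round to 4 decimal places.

H = −Σ pᵢ log₂ pᵢ.
−0.278·log₂(0.278) = 0.5134
−0.253·log₂(0.253) = 0.5016
−0.196·log₂(0.196) = 0.4608
−0.124·log₂(0.124) = 0.3734
−0.149·log₂(0.149) = 0.4092
Sum ≈ 2.2586 → 2.2586 bits.

2.2586 bits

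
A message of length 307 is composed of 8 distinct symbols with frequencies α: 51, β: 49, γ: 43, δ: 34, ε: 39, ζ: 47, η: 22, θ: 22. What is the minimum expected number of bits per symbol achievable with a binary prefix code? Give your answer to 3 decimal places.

2.977 bits/symbol

Probabilities are the counts divided by 307.
Repeatedly combine the two least-probable nodes; the expected code length is the sum of the merged weights.
merge 22/307 + 22/307 → 44/307
merge 34/307 + 39/307 → 73/307
merge 43/307 + 44/307 → 87/307
merge 47/307 + 49/307 → 96/307
merge 51/307 + 73/307 → 124/307
merge 87/307 + 96/307 → 183/307
merge 124/307 + 183/307 → 1
L = 44/307 + 73/307 + 87/307 + 96/307 + 124/307 + 183/307 + 1 = 914/307 ≈ 2.977 bits/symbol.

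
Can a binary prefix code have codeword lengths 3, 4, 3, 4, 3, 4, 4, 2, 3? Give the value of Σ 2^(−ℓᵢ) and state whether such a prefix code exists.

1; yes

With common denominator 2^4 = 16: Σ 2^(−ℓᵢ) = 2/16 + 1/16 + 2/16 + 1/16 + 2/16 + 1/16 + 1/16 + 4/16 + 2/16 = 16/16 = 1.
Kraft's inequality requires Σ ≤ 1; here Σ = 1 ≤ 1, so such a prefix code exists.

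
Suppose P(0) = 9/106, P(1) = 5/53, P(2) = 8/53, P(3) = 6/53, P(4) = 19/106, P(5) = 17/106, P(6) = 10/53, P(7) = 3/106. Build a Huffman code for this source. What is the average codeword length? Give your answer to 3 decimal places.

2.925 bits/symbol

Repeatedly combine the two least-probable nodes; the expected code length is the sum of the merged weights.
merge 3/106 + 9/106 → 6/53
merge 5/53 + 6/53 → 11/53
merge 6/53 + 8/53 → 14/53
merge 17/106 + 19/106 → 18/53
merge 10/53 + 11/53 → 21/53
merge 14/53 + 18/53 → 32/53
merge 21/53 + 32/53 → 1
L = 6/53 + 11/53 + 14/53 + 18/53 + 21/53 + 32/53 + 1 = 155/53 ≈ 2.925 bits/symbol.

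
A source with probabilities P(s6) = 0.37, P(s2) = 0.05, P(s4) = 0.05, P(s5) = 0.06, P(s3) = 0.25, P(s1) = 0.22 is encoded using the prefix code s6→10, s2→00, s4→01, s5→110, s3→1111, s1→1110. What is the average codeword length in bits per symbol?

3 bits/symbol

L̄ = Σ pᵢ·ℓᵢ = 0.37·2 + 0.05·2 + 0.05·2 + 0.06·3 + 0.25·4 + 0.22·4 = 3 bits/symbol.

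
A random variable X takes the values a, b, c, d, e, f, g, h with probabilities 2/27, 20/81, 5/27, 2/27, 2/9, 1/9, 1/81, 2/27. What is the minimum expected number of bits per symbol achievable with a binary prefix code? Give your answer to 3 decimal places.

Repeatedly combine the two least-probable nodes; the expected code length is the sum of the merged weights.
merge 1/81 + 2/27 → 7/81
merge 2/27 + 2/27 → 4/27
merge 7/81 + 1/9 → 16/81
merge 4/27 + 5/27 → 1/3
merge 16/81 + 2/9 → 34/81
merge 20/81 + 1/3 → 47/81
merge 34/81 + 47/81 → 1
L = 7/81 + 4/27 + 16/81 + 1/3 + 34/81 + 47/81 + 1 = 224/81 ≈ 2.765 bits/symbol.

2.765 bits/symbol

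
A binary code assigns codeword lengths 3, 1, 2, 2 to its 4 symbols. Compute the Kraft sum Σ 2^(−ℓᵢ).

1.125

With common denominator 2^3 = 8: Σ 2^(−ℓᵢ) = 1/8 + 4/8 + 2/8 + 2/8 = 9/8 = 1.125.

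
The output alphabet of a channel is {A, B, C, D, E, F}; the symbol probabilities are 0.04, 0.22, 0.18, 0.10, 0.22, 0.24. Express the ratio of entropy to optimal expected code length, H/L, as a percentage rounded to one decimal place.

98.3%

Entropy H = −Σ p log₂ p ≈ 2.4185 bits.
Huffman merges: 1/25+1/10→7/50; 7/50+9/50→8/25; 11/50+11/50→11/25; 6/25+8/25→14/25; 11/25+14/25→1. L = 123/50 ≈ 2.4600.
Efficiency = H/L = 2.4185/2.4600 = 98.3%.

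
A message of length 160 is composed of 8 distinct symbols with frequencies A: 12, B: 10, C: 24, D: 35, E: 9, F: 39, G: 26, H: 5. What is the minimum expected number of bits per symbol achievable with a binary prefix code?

2.7625 bits/symbol

Probabilities are the counts divided by 160.
Repeatedly combine the two least-probable nodes; the expected code length is the sum of the merged weights.
merge 1/32 + 9/160 → 7/80
merge 1/16 + 3/40 → 11/80
merge 7/80 + 11/80 → 9/40
merge 3/20 + 13/80 → 5/16
merge 7/32 + 9/40 → 71/160
merge 39/160 + 5/16 → 89/160
merge 71/160 + 89/160 → 1
L = 7/80 + 11/80 + 9/40 + 5/16 + 71/160 + 89/160 + 1 = 221/80 = 2.7625 bits/symbol.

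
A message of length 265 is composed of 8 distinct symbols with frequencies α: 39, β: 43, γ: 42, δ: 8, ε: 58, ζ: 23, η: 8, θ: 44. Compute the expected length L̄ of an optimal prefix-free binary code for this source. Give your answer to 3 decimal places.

2.823 bits/symbol

Probabilities are the counts divided by 265.
Repeatedly combine the two least-probable nodes; the expected code length is the sum of the merged weights.
merge 8/265 + 8/265 → 16/265
merge 16/265 + 23/265 → 39/265
merge 39/265 + 39/265 → 78/265
merge 42/265 + 43/265 → 17/53
merge 44/265 + 58/265 → 102/265
merge 78/265 + 17/53 → 163/265
merge 102/265 + 163/265 → 1
L = 16/265 + 39/265 + 78/265 + 17/53 + 102/265 + 163/265 + 1 = 748/265 ≈ 2.823 bits/symbol.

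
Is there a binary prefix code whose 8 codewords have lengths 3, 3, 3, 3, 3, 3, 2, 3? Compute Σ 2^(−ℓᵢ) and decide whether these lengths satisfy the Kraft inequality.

1.125; no

With common denominator 2^3 = 8: Σ 2^(−ℓᵢ) = 1/8 + 1/8 + 1/8 + 1/8 + 1/8 + 1/8 + 2/8 + 1/8 = 9/8 = 1.125.
Kraft's inequality requires Σ ≤ 1; here Σ = 1.125 > 1, so no such prefix code exists.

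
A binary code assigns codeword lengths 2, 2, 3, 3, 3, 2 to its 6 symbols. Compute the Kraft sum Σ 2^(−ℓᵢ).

With common denominator 2^3 = 8: Σ 2^(−ℓᵢ) = 2/8 + 2/8 + 1/8 + 1/8 + 1/8 + 2/8 = 9/8 = 1.125.

1.125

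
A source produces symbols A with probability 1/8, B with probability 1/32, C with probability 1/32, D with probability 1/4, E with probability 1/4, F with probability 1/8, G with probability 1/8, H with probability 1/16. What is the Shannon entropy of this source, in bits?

Each probability is a power of 1/2, so log₂(1/p) is an integer.
H = Σ p·log₂(1/p) = 1/8·3 + 1/32·5 + 1/32·5 + 1/4·2 + 1/4·2 + 1/8·3 + 1/8·3 + 1/16·4 = 2.6875 bits.

2.6875 bits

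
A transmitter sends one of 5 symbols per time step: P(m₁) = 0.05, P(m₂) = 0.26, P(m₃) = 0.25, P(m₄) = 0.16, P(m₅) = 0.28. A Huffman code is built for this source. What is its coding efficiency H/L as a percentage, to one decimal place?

97.7%

Entropy H = −Σ p log₂ p ≈ 2.1586 bits.
Huffman merges: 1/20+4/25→21/100; 21/100+1/4→23/50; 13/50+7/25→27/50; 23/50+27/50→1. L = 221/100 ≈ 2.2100.
Efficiency = H/L = 2.1586/2.2100 = 97.7%.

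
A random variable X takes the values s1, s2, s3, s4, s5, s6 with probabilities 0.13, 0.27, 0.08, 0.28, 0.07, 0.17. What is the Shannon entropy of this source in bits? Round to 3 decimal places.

H = −Σ pᵢ log₂ pᵢ.
−0.13·log₂(0.13) = 0.3826
−0.27·log₂(0.27) = 0.5100
−0.08·log₂(0.08) = 0.2915
−0.28·log₂(0.28) = 0.5142
−0.07·log₂(0.07) = 0.2686
−0.17·log₂(0.17) = 0.4346
Sum ≈ 2.4015 → 2.402 bits.

2.402 bits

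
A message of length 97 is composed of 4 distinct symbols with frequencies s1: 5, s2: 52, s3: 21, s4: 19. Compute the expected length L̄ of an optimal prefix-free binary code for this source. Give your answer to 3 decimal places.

Probabilities are the counts divided by 97.
Repeatedly combine the two least-probable nodes; the expected code length is the sum of the merged weights.
merge 5/97 + 19/97 → 24/97
merge 21/97 + 24/97 → 45/97
merge 45/97 + 52/97 → 1
L = 24/97 + 45/97 + 1 = 166/97 ≈ 1.711 bits/symbol.

1.711 bits/symbol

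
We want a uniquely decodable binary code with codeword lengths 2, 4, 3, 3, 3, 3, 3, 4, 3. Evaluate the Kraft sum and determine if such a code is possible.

With common denominator 2^4 = 16: Σ 2^(−ℓᵢ) = 4/16 + 1/16 + 2/16 + 2/16 + 2/16 + 2/16 + 2/16 + 1/16 + 2/16 = 18/16 = 1.125.
Kraft's inequality requires Σ ≤ 1; here Σ = 1.125 > 1, so no such prefix code exists.

1.125; no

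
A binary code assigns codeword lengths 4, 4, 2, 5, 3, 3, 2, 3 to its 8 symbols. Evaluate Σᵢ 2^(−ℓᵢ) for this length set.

With common denominator 2^5 = 32: Σ 2^(−ℓᵢ) = 2/32 + 2/32 + 8/32 + 1/32 + 4/32 + 4/32 + 8/32 + 4/32 = 33/32 = 1.03125.

1.03125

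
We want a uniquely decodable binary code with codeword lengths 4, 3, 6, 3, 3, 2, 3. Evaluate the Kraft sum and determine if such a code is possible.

With common denominator 2^6 = 64: Σ 2^(−ℓᵢ) = 4/64 + 8/64 + 1/64 + 8/64 + 8/64 + 16/64 + 8/64 = 53/64 = 0.828125.
Kraft's inequality requires Σ ≤ 1; here Σ = 0.828125 ≤ 1, so such a prefix code exists.

0.828125; yes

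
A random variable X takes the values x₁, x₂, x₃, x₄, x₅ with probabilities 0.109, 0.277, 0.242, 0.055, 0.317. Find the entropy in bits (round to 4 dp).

2.1125 bits

H = −Σ pᵢ log₂ pᵢ.
−0.109·log₂(0.109) = 0.3485
−0.277·log₂(0.277) = 0.5130
−0.242·log₂(0.242) = 0.4954
−0.055·log₂(0.055) = 0.2301
−0.317·log₂(0.317) = 0.5254
Sum ≈ 2.1125 → 2.1125 bits.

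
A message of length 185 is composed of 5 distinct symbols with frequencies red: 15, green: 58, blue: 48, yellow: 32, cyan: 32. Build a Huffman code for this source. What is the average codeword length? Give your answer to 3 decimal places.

Probabilities are the counts divided by 185.
Repeatedly combine the two least-probable nodes; the expected code length is the sum of the merged weights.
merge 3/37 + 32/185 → 47/185
merge 32/185 + 47/185 → 79/185
merge 48/185 + 58/185 → 106/185
merge 79/185 + 106/185 → 1
L = 47/185 + 79/185 + 106/185 + 1 = 417/185 ≈ 2.254 bits/symbol.

2.254 bits/symbol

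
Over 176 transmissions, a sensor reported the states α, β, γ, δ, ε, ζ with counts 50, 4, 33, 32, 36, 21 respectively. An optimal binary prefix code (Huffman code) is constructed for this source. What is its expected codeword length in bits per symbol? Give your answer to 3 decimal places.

Probabilities are the counts divided by 176.
Repeatedly combine the two least-probable nodes; the expected code length is the sum of the merged weights.
merge 1/44 + 21/176 → 25/176
merge 25/176 + 2/11 → 57/176
merge 3/16 + 9/44 → 69/176
merge 25/88 + 57/176 → 107/176
merge 69/176 + 107/176 → 1
L = 25/176 + 57/176 + 69/176 + 107/176 + 1 = 217/88 ≈ 2.466 bits/symbol.

2.466 bits/symbol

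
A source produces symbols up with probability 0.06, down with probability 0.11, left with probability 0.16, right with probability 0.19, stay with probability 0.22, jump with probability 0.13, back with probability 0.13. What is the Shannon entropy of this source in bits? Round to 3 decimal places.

H = −Σ pᵢ log₂ pᵢ.
−0.06·log₂(0.06) = 0.2435
−0.11·log₂(0.11) = 0.3503
−0.16·log₂(0.16) = 0.4230
−0.19·log₂(0.19) = 0.4552
−0.22·log₂(0.22) = 0.4806
−0.13·log₂(0.13) = 0.3826
−0.13·log₂(0.13) = 0.3826
Sum ≈ 2.7179 → 2.718 bits.

2.718 bits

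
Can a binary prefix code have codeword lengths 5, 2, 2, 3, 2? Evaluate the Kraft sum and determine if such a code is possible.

0.90625; yes

With common denominator 2^5 = 32: Σ 2^(−ℓᵢ) = 1/32 + 8/32 + 8/32 + 4/32 + 8/32 = 29/32 = 0.90625.
Kraft's inequality requires Σ ≤ 1; here Σ = 0.90625 ≤ 1, so such a prefix code exists.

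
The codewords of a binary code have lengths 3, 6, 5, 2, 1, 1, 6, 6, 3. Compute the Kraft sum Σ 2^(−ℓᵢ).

1.578125

With common denominator 2^6 = 64: Σ 2^(−ℓᵢ) = 8/64 + 1/64 + 2/64 + 16/64 + 32/64 + 32/64 + 1/64 + 1/64 + 8/64 = 101/64 = 1.578125.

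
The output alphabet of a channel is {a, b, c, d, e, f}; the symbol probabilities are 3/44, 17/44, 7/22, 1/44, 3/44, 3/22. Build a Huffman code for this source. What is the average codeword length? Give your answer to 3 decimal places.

Repeatedly combine the two least-probable nodes; the expected code length is the sum of the merged weights.
merge 1/44 + 3/44 → 1/11
merge 3/44 + 1/11 → 7/44
merge 3/22 + 7/44 → 13/44
merge 13/44 + 7/22 → 27/44
merge 17/44 + 27/44 → 1
L = 1/11 + 7/44 + 13/44 + 27/44 + 1 = 95/44 ≈ 2.159 bits/symbol.

2.159 bits/symbol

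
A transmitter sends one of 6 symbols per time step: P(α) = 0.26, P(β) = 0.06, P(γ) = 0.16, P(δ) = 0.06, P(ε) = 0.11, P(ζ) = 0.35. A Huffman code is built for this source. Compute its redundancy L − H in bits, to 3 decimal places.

Entropy H = −Σ p log₂ p ≈ 2.2958 bits.
Huffman merges: 3/50+3/50→3/25; 11/100+3/25→23/100; 4/25+23/100→39/100; 13/50+7/20→61/100; 39/100+61/100→1. L = 47/20 ≈ 2.3500.
L − H = 2.3500 − 2.2958 = 0.054 bits.

0.054 bits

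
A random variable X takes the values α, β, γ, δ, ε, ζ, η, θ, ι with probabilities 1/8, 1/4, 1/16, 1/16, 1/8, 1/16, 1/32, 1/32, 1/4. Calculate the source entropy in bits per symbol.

Each probability is a power of 1/2, so log₂(1/p) is an integer.
H = Σ p·log₂(1/p) = 1/8·3 + 1/4·2 + 1/16·4 + 1/16·4 + 1/8·3 + 1/16·4 + 1/32·5 + 1/32·5 + 1/4·2 = 2.8125 bits.

2.8125 bits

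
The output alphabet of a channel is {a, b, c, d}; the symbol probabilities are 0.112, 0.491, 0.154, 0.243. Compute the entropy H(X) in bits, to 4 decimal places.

H = −Σ pᵢ log₂ pᵢ.
−0.112·log₂(0.112) = 0.3537
−0.491·log₂(0.491) = 0.5039
−0.154·log₂(0.154) = 0.4156
−0.243·log₂(0.243) = 0.4960
Sum ≈ 1.7692 → 1.7692 bits.

1.7692 bits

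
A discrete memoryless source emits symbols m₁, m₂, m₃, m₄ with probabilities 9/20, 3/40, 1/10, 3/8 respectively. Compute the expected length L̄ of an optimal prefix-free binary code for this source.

1.725 bits/symbol

Repeatedly combine the two least-probable nodes; the expected code length is the sum of the merged weights.
merge 3/40 + 1/10 → 7/40
merge 7/40 + 3/8 → 11/20
merge 9/20 + 11/20 → 1
L = 7/40 + 11/20 + 1 = 69/40 = 1.725 bits/symbol.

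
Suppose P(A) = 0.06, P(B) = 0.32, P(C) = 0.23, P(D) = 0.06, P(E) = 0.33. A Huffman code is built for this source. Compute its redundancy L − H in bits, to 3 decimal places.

0.091 bits

Entropy H = −Σ p log₂ p ≈ 2.0286 bits.
Huffman merges: 3/50+3/50→3/25; 3/25+23/100→7/20; 8/25+33/100→13/20; 7/20+13/20→1. L = 53/25 ≈ 2.1200.
L − H = 2.1200 − 2.0286 = 0.091 bits.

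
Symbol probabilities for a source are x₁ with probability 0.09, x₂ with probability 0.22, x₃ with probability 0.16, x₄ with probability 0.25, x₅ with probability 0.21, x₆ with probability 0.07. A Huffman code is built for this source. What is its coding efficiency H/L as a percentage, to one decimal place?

Entropy H = −Σ p log₂ p ≈ 2.4576 bits.
Huffman merges: 7/100+9/100→4/25; 4/25+4/25→8/25; 21/100+11/50→43/100; 1/4+8/25→57/100; 43/100+57/100→1. L = 62/25 ≈ 2.4800.
Efficiency = H/L = 2.4576/2.4800 = 99.1%.

99.1%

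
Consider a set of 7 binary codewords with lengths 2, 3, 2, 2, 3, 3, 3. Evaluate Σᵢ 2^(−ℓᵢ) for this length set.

With common denominator 2^3 = 8: Σ 2^(−ℓᵢ) = 2/8 + 1/8 + 2/8 + 2/8 + 1/8 + 1/8 + 1/8 = 10/8 = 1.25.

1.25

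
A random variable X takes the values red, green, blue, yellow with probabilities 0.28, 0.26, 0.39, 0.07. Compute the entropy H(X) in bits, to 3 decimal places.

1.818 bits

H = −Σ pᵢ log₂ pᵢ.
−0.28·log₂(0.28) = 0.5142
−0.26·log₂(0.26) = 0.5053
−0.39·log₂(0.39) = 0.5298
−0.07·log₂(0.07) = 0.2686
Sum ≈ 1.8179 → 1.818 bits.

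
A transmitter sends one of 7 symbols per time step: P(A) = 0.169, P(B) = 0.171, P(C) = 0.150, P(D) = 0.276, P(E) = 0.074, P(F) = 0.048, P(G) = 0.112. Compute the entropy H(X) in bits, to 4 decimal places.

H = −Σ pᵢ log₂ pᵢ.
−0.169·log₂(0.169) = 0.4335
−0.171·log₂(0.171) = 0.4357
−0.150·log₂(0.150) = 0.4105
−0.276·log₂(0.276) = 0.5126
−0.074·log₂(0.074) = 0.2780
−0.048·log₂(0.048) = 0.2103
−0.112·log₂(0.112) = 0.3537
Sum ≈ 2.6343 → 2.6343 bits.

2.6343 bits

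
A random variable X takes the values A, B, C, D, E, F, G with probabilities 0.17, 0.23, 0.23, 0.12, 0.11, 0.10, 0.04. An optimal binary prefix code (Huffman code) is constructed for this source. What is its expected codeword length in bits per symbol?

Repeatedly combine the two least-probable nodes; the expected code length is the sum of the merged weights.
merge 1/25 + 1/10 → 7/50
merge 11/100 + 3/25 → 23/100
merge 7/50 + 17/100 → 31/100
merge 23/100 + 23/100 → 23/50
merge 23/100 + 31/100 → 27/50
merge 23/50 + 27/50 → 1
L = 7/50 + 23/100 + 31/100 + 23/50 + 27/50 + 1 = 67/25 = 2.68 bits/symbol.

2.68 bits/symbol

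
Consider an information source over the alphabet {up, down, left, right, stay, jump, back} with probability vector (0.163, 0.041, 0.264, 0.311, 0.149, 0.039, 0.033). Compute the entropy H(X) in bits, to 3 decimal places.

H = −Σ pᵢ log₂ pᵢ.
−0.163·log₂(0.163) = 0.4266
−0.041·log₂(0.041) = 0.1889
−0.264·log₂(0.264) = 0.5072
−0.311·log₂(0.311) = 0.5240
−0.149·log₂(0.149) = 0.4092
−0.039·log₂(0.039) = 0.1825
−0.033·log₂(0.033) = 0.1624
Sum ≈ 2.4010 → 2.401 bits.

2.401 bits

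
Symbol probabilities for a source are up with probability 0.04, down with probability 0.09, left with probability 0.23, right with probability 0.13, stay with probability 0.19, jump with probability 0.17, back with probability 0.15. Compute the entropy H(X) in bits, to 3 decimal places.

H = −Σ pᵢ log₂ pᵢ.
−0.04·log₂(0.04) = 0.1858
−0.09·log₂(0.09) = 0.3127
−0.23·log₂(0.23) = 0.4877
−0.13·log₂(0.13) = 0.3826
−0.19·log₂(0.19) = 0.4552
−0.17·log₂(0.17) = 0.4346
−0.15·log₂(0.15) = 0.4105
Sum ≈ 2.6691 → 2.669 bits.

2.669 bits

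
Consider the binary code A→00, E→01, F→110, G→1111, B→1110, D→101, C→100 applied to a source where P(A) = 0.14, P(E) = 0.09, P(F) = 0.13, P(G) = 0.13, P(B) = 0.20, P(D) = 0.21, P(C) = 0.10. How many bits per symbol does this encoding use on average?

3.1 bits/symbol

L̄ = Σ pᵢ·ℓᵢ = 0.14·2 + 0.09·2 + 0.13·3 + 0.13·4 + 0.20·4 + 0.21·3 + 0.10·3 = 3.1 bits/symbol.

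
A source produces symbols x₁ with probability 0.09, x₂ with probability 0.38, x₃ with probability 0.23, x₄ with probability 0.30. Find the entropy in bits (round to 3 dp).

1.852 bits

H = −Σ pᵢ log₂ pᵢ.
−0.09·log₂(0.09) = 0.3127
−0.38·log₂(0.38) = 0.5305
−0.23·log₂(0.23) = 0.4877
−0.30·log₂(0.30) = 0.5211
Sum ≈ 1.8519 → 1.852 bits.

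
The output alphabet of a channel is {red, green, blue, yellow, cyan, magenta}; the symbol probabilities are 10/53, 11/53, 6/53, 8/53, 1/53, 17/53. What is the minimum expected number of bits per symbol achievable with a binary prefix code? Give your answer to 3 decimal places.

2.415 bits/symbol

Repeatedly combine the two least-probable nodes; the expected code length is the sum of the merged weights.
merge 1/53 + 6/53 → 7/53
merge 7/53 + 8/53 → 15/53
merge 10/53 + 11/53 → 21/53
merge 15/53 + 17/53 → 32/53
merge 21/53 + 32/53 → 1
L = 7/53 + 15/53 + 21/53 + 32/53 + 1 = 128/53 ≈ 2.415 bits/symbol.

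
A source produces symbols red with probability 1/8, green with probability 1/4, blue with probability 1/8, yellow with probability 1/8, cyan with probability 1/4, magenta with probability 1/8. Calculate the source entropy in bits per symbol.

2.5 bits

Each probability is a power of 1/2, so log₂(1/p) is an integer.
H = Σ p·log₂(1/p) = 1/8·3 + 1/4·2 + 1/8·3 + 1/8·3 + 1/4·2 + 1/8·3 = 2.5 bits.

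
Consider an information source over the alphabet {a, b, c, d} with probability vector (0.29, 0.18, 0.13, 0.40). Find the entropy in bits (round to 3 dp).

1.875 bits

H = −Σ pᵢ log₂ pᵢ.
−0.29·log₂(0.29) = 0.5179
−0.18·log₂(0.18) = 0.4453
−0.13·log₂(0.13) = 0.3826
−0.40·log₂(0.40) = 0.5288
Sum ≈ 1.8746 → 1.875 bits.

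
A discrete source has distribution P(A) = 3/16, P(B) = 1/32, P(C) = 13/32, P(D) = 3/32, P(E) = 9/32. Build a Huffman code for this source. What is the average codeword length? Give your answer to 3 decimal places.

2.031 bits/symbol

Repeatedly combine the two least-probable nodes; the expected code length is the sum of the merged weights.
merge 1/32 + 3/32 → 1/8
merge 1/8 + 3/16 → 5/16
merge 9/32 + 5/16 → 19/32
merge 13/32 + 19/32 → 1
L = 1/8 + 5/16 + 19/32 + 1 = 65/32 ≈ 2.031 bits/symbol.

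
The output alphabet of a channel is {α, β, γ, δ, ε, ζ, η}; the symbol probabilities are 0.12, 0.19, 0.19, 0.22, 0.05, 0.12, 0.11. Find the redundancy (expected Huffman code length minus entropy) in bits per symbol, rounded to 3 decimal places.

Entropy H = −Σ p log₂ p ≈ 2.6915 bits.
Huffman merges: 1/20+11/100→4/25; 3/25+3/25→6/25; 4/25+19/100→7/20; 19/100+11/50→41/100; 6/25+7/20→59/100; 41/100+59/100→1. L = 11/4 ≈ 2.7500.
L − H = 2.7500 − 2.6915 = 0.058 bits.

0.058 bits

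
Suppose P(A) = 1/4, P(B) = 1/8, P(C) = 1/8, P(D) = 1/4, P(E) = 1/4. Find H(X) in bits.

Each probability is a power of 1/2, so log₂(1/p) is an integer.
H = Σ p·log₂(1/p) = 1/4·2 + 1/8·3 + 1/8·3 + 1/4·2 + 1/4·2 = 2.25 bits.

2.25 bits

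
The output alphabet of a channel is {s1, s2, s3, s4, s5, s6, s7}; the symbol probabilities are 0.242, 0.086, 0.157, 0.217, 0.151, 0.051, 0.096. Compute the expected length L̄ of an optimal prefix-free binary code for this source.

2.678 bits/symbol

Repeatedly combine the two least-probable nodes; the expected code length is the sum of the merged weights.
merge 51/1000 + 43/500 → 137/1000
merge 12/125 + 137/1000 → 233/1000
merge 151/1000 + 157/1000 → 77/250
merge 217/1000 + 233/1000 → 9/20
merge 121/500 + 77/250 → 11/20
merge 9/20 + 11/20 → 1
L = 137/1000 + 233/1000 + 77/250 + 9/20 + 11/20 + 1 = 1339/500 = 2.678 bits/symbol.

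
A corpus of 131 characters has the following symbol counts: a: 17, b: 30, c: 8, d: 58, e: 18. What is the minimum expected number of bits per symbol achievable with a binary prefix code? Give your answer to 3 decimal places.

Probabilities are the counts divided by 131.
Repeatedly combine the two least-probable nodes; the expected code length is the sum of the merged weights.
merge 8/131 + 17/131 → 25/131
merge 18/131 + 25/131 → 43/131
merge 30/131 + 43/131 → 73/131
merge 58/131 + 73/131 → 1
L = 25/131 + 43/131 + 73/131 + 1 = 272/131 ≈ 2.076 bits/symbol.

2.076 bits/symbol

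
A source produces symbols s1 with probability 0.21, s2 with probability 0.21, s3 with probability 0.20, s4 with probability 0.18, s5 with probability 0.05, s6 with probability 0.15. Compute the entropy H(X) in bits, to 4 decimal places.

H = −Σ pᵢ log₂ pᵢ.
−0.21·log₂(0.21) = 0.4728
−0.21·log₂(0.21) = 0.4728
−0.20·log₂(0.20) = 0.4644
−0.18·log₂(0.18) = 0.4453
−0.05·log₂(0.05) = 0.2161
−0.15·log₂(0.15) = 0.4105
Sum ≈ 2.4820 → 2.4820 bits.

2.4820 bits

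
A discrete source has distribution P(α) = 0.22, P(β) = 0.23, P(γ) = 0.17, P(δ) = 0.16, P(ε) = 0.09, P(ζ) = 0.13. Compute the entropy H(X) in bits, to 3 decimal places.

H = −Σ pᵢ log₂ pᵢ.
−0.22·log₂(0.22) = 0.4806
−0.23·log₂(0.23) = 0.4877
−0.17·log₂(0.17) = 0.4346
−0.16·log₂(0.16) = 0.4230
−0.09·log₂(0.09) = 0.3127
−0.13·log₂(0.13) = 0.3826
Sum ≈ 2.5211 → 2.521 bits.

2.521 bits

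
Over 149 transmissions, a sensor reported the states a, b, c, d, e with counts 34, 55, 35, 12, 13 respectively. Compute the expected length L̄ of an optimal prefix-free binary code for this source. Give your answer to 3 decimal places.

2.168 bits/symbol

Probabilities are the counts divided by 149.
Repeatedly combine the two least-probable nodes; the expected code length is the sum of the merged weights.
merge 12/149 + 13/149 → 25/149
merge 25/149 + 34/149 → 59/149
merge 35/149 + 55/149 → 90/149
merge 59/149 + 90/149 → 1
L = 25/149 + 59/149 + 90/149 + 1 = 323/149 ≈ 2.168 bits/symbol.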